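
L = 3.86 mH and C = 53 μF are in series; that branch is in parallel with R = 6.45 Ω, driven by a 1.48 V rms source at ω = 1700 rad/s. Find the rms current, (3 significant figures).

399 mA

X_L = ωL = 6.56 Ω
X_C = 1/(ωC) = 11.1 Ω
Branch 1: Z₁ = R = 6.45 Ω
Branch 2 (series LC): Z₂ = j(X_L − X_C) = −j4.54 Ω
Parallel: Z = Z₁Z₂/(Z₁+Z₂), |Z| = 3.71 Ω, ∠Z = -54.9°
I = V/|Z| = 1.48/3.71 = 399 mA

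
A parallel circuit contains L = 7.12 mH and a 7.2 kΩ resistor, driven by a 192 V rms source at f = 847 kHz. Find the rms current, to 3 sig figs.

ω = 2πf = 5.322e+06 rad/s
X_L = ωL = 37900 Ω
Parallel: admittances add. Y = 1/R + 1/(jωL)
Y = (0.000139 − j2.64e-05) S
|Y| = 0.000141 S → |Z| = 1/|Y| = 7070 Ω, ∠Z = −∠Y = 10.8°
I = V/|Z| = 192/7070 = 27.1 mA

27.1 mA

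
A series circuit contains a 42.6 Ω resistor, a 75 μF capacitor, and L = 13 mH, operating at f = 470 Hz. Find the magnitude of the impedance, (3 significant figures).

ω = 2πf = 2953 rad/s
X_L = ωL = 38.4 Ω
X_C = 1/(ωC) = 4.52 Ω
Net reactance X = X_L − X_C = 33.9 Ω
Z = 42.6 + j33.9 Ω
|Z| = √(42.6² + 33.9²) = 54.4 Ω

54.4 Ω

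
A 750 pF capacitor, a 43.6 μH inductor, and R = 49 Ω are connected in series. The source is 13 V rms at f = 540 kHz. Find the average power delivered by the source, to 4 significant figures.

ω = 2πf = 3.393e+06 rad/s
X_L = ωL = 147.9 Ω
X_C = 1/(ωC) = 393.0 Ω
Net reactance X = X_L − X_C = -245.0 Ω
Z = 49.00 − j245.0 Ω
|Z| = √(49.00² + 245.0²) = 249.9 Ω
∠Z = arctan(-245.0/49.00) = -78.69°
I = V/|Z| = 52.02 mA
P = VI cos φ = 13 × 0.05202 × cos(-78.69°) = 132.6 mW

132.6 mW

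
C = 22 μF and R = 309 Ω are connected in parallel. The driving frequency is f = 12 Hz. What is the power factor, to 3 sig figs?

0.890

ω = 2πf = 75.40 rad/s
X_C = 1/(ωC) = 603 Ω
Parallel: admittances add. Y = 1/R + jωC
Y = (0.00324 + j0.00166) S
|Y| = 0.00364 S → |Z| = 1/|Y| = 275 Ω, ∠Z = −∠Y = -27.1°
cos φ = cos(-27.1°) = 0.890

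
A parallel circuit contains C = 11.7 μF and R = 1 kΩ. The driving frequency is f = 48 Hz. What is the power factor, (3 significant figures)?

ω = 2πf = 301.6 rad/s
X_C = 1/(ωC) = 283 Ω
Parallel: admittances add. Y = 1/R + jωC
Y = (0.00100 + j0.00353) S
|Y| = 0.00367 S → |Z| = 1/|Y| = 273 Ω, ∠Z = −∠Y = -74.2°
cos φ = cos(-74.2°) = 0.273

0.273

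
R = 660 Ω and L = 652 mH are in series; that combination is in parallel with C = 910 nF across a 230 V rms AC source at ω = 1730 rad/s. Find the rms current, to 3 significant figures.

X_L = ωL = 1130 Ω
X_C = 1/(ωC) = 635 Ω
Branch 1 (R+jX_L): Z₁ = 660 + j1130 Ω, |Z₁| = 1310 Ω
Branch 2 (−jX_C): Z₂ = −j635 Ω
Parallel: Z = Z₁Z₂/(Z₁+Z₂), |Z| = 1010 Ω, ∠Z = -67.1°
I = V/|Z| = 230/1010 = 228 mA

228 mA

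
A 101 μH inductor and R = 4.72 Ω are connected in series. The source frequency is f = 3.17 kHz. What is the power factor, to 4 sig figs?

0.9199

ω = 2πf = 19920 rad/s
X_L = ωL = 2.012 Ω
Z = 4.720 + j2.012 Ω
|Z| = √(4.720² + 2.012²) = 5.131 Ω
∠Z = arctan(2.012/4.720) = 23.08°
cos φ = cos(23.08°) = 0.9199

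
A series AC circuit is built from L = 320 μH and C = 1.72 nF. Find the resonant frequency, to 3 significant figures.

ω₀ = 1/√(LC) = 1/√(0.00032 × 1.72e-09) = 1.348e+06 rad/s
f₀ = ω₀/(2π) = 215 kHz

215 kHz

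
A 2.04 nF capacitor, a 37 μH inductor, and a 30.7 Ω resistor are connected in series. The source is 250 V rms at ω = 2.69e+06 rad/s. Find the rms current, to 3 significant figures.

2.83 A

X_L = ωL = 99.5 Ω
X_C = 1/(ωC) = 182 Ω
Net reactance X = X_L − X_C = -82.7 Ω
Z = 30.7 − j82.7 Ω
|Z| = √(30.7² + 82.7²) = 88.2 Ω
I = V/|Z| = 250/88.2 = 2.83 A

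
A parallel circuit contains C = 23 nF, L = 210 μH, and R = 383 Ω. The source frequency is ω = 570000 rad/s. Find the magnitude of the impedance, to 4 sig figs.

X_L = ωL = 119.7 Ω
X_C = 1/(ωC) = 76.28 Ω
Parallel: admittances add. Y = 1/R + 1/(jωL) + jωC
Y = (0.002611 + j0.004756) S
|Y| = 0.005425 S → |Z| = 1/|Y| = 184.3 Ω, ∠Z = −∠Y = -61.23°

184.3 Ω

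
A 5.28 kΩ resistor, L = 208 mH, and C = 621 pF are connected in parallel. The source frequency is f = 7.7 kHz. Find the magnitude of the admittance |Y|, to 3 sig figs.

202 μS

ω = 2πf = 48380 rad/s
X_L = ωL = 10100 Ω
X_C = 1/(ωC) = 33300 Ω
Parallel: admittances add. Y = 1/R + 1/(jωL) + jωC
Y = (0.000189 − j6.93e-05) S
|Y| = 0.000202 S → |Z| = 1/|Y| = 4960 Ω, ∠Z = −∠Y = 20.1°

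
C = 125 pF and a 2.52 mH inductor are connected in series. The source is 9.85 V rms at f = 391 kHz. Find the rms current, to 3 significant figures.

3.36 mA

ω = 2πf = 2.457e+06 rad/s
X_L = ωL = 6190 Ω
X_C = 1/(ωC) = 3260 Ω
Net reactance X = X_L − X_C = 2930 Ω
Z = j2930 Ω
|Z| = √(0² + 2930²) = 2930 Ω
I = V/|Z| = 9.85/2930 = 3.36 mA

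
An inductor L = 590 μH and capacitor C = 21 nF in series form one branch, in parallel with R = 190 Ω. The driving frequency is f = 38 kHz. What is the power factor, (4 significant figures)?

ω = 2πf = 238800 rad/s
X_L = ωL = 140.9 Ω
X_C = 1/(ωC) = 199.4 Ω
Branch 1: Z₁ = R = 190.0 Ω
Branch 2 (series LC): Z₂ = j(X_L − X_C) = −j58.57 Ω
Parallel: Z = Z₁Z₂/(Z₁+Z₂), |Z| = 55.97 Ω, ∠Z = -72.87°
cos φ = cos(-72.87°) = 0.2946

0.2946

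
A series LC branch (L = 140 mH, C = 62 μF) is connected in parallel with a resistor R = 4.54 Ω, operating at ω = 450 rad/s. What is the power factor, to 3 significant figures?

X_L = ωL = 63.0 Ω
X_C = 1/(ωC) = 35.8 Ω
Branch 1: Z₁ = R = 4.54 Ω
Branch 2 (series LC): Z₂ = j(X_L − X_C) = j27.2 Ω
Parallel: Z = Z₁Z₂/(Z₁+Z₂), |Z| = 4.48 Ω, ∠Z = 9.49°
cos φ = cos(9.49°) = 0.986

0.986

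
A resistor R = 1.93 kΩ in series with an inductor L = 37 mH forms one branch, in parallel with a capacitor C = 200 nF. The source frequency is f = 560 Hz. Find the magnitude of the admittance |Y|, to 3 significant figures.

ω = 2πf = 3519 rad/s
X_L = ωL = 130 Ω
X_C = 1/(ωC) = 1420 Ω
Branch 1 (R+jX_L): Z₁ = 1930 + j130 Ω, |Z₁| = 1930 Ω
Branch 2 (−jX_C): Z₂ = −j1420 Ω
Parallel: Z = Z₁Z₂/(Z₁+Z₂), |Z| = 1180 Ω, ∠Z = -52.4°
|Y| = 1/|Z| = 845 μS

845 μS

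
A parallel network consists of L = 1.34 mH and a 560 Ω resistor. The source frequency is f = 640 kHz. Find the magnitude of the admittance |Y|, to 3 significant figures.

1.80 mS

ω = 2πf = 4.021e+06 rad/s
X_L = ωL = 5390 Ω
Parallel: admittances add. Y = 1/R + 1/(jωL)
Y = (0.00179 − j0.000186) S
|Y| = 0.00180 S → |Z| = 1/|Y| = 557 Ω, ∠Z = −∠Y = 5.93°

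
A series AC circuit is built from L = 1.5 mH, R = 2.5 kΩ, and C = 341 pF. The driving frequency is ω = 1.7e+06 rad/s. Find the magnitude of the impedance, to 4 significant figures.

2633 Ω

X_L = ωL = 2550 Ω
X_C = 1/(ωC) = 1725 Ω
Net reactance X = X_L − X_C = 825.0 Ω
Z = 2500 + j825.0 Ω
|Z| = √(2500² + 825.0²) = 2633 Ω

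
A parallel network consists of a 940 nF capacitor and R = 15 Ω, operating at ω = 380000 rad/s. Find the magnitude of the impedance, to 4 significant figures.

2.752 Ω

X_C = 1/(ωC) = 2.800 Ω
Parallel: admittances add. Y = 1/R + jωC
Y = (0.06667 + j0.3572) S
|Y| = 0.3634 S → |Z| = 1/|Y| = 2.752 Ω, ∠Z = −∠Y = -79.43°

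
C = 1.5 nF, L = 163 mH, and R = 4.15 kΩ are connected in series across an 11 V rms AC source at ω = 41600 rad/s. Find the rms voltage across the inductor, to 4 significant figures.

7.361 V

X_L = ωL = 6781 Ω
X_C = 1/(ωC) = 16030 Ω
Net reactance X = X_L − X_C = -9245 Ω
Z = 4150 − j9245 Ω
|Z| = √(4150² + 9245²) = 10130 Ω
I = V/|Z| = 1.085 mA
V_L = I·|Z_L| = 0.001085 × 6781 = 7.361 V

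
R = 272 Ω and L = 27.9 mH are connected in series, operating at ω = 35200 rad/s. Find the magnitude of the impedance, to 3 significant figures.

1020 Ω

X_L = ωL = 982 Ω
Z = 272 + j982 Ω
|Z| = √(272² + 982²) = 1020 Ω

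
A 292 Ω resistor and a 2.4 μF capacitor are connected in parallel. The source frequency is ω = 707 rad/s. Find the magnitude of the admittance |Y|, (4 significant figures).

X_C = 1/(ωC) = 589.3 Ω
Parallel: admittances add. Y = 1/R + jωC
Y = (0.003425 + j0.001697) S
|Y| = 0.003822 S → |Z| = 1/|Y| = 261.6 Ω, ∠Z = −∠Y = -26.36°

3.822 mS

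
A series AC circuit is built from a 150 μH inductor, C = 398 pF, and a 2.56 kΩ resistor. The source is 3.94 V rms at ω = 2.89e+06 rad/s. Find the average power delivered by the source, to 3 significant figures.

X_L = ωL = 433 Ω
X_C = 1/(ωC) = 869 Ω
Net reactance X = X_L − X_C = -436 Ω
Z = 2560 − j436 Ω
|Z| = √(2560² + 436²) = 2600 Ω
∠Z = arctan(-436/2560) = -9.66°
I = V/|Z| = 1.52 mA
P = VI cos φ = 3.94 × 0.00152 × cos(-9.66°) = 5.89 mW

5.89 mW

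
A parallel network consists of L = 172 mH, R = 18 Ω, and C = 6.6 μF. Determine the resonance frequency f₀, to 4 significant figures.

ω₀ = 1/√(LC) = 1/√(0.172 × 6.6e-06) = 938.6 rad/s
f₀ = ω₀/(2π) = 149.4 Hz

149.4 Hz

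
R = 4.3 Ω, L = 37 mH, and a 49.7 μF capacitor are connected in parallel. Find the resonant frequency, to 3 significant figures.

117 Hz

ω₀ = 1/√(LC) = 1/√(0.037 × 4.97e-05) = 737.4 rad/s
f₀ = ω₀/(2π) = 117 Hz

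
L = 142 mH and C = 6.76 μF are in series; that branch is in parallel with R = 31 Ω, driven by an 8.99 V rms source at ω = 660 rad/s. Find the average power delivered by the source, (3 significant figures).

X_L = ωL = 93.7 Ω
X_C = 1/(ωC) = 224 Ω
Branch 1: Z₁ = R = 31.0 Ω
Branch 2 (series LC): Z₂ = j(X_L − X_C) = −j130 Ω
Parallel: Z = Z₁Z₂/(Z₁+Z₂), |Z| = 30.2 Ω, ∠Z = -13.4°
I = V/|Z| = 298 mA
P = VI cos φ = 8.99 × 0.298 × cos(-13.4°) = 2.61 W

2.61 W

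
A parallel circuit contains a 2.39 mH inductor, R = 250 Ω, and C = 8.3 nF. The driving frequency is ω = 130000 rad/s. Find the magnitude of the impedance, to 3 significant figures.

220 Ω

X_L = ωL = 311 Ω
X_C = 1/(ωC) = 927 Ω
Parallel: admittances add. Y = 1/R + 1/(jωL) + jωC
Y = (0.00400 − j0.00214) S
|Y| = 0.00454 S → |Z| = 1/|Y| = 220 Ω, ∠Z = −∠Y = 28.1°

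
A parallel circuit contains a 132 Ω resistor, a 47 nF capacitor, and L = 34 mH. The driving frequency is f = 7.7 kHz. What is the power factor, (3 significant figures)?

0.977

ω = 2πf = 48380 rad/s
X_L = ωL = 1640 Ω
X_C = 1/(ωC) = 440 Ω
Parallel: admittances add. Y = 1/R + 1/(jωL) + jωC
Y = (0.00758 + j0.00167) S
|Y| = 0.00776 S → |Z| = 1/|Y| = 129 Ω, ∠Z = −∠Y = -12.4°
cos φ = cos(-12.4°) = 0.977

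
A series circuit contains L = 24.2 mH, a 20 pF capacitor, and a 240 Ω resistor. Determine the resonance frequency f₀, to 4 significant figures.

228.8 kHz

ω₀ = 1/√(LC) = 1/√(0.0242 × 2e-11) = 1.437e+06 rad/s
f₀ = ω₀/(2π) = 228.8 kHz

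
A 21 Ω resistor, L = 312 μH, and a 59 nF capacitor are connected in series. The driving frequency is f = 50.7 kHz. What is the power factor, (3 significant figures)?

ω = 2πf = 318600 rad/s
X_L = ωL = 99.4 Ω
X_C = 1/(ωC) = 53.2 Ω
Net reactance X = X_L − X_C = 46.2 Ω
Z = 21.0 + j46.2 Ω
|Z| = √(21.0² + 46.2²) = 50.7 Ω
∠Z = arctan(46.2/21.0) = 65.5°
cos φ = cos(65.5°) = 0.414

0.414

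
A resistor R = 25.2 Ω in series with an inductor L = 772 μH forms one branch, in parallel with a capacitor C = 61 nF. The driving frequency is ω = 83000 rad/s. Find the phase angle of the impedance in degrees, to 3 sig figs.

X_L = ωL = 64.1 Ω
X_C = 1/(ωC) = 198 Ω
Branch 1 (R+jX_L): Z₁ = 25.2 + j64.1 Ω, |Z₁| = 68.9 Ω
Branch 2 (−jX_C): Z₂ = −j198 Ω
Parallel: Z = Z₁Z₂/(Z₁+Z₂), |Z| = 100 Ω, ∠Z = 57.8°

57.8°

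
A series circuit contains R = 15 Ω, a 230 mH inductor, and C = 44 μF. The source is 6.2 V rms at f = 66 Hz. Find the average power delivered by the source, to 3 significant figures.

ω = 2πf = 414.7 rad/s
X_L = ωL = 95.4 Ω
X_C = 1/(ωC) = 54.8 Ω
Net reactance X = X_L − X_C = 40.6 Ω
Z = 15.0 + j40.6 Ω
|Z| = √(15.0² + 40.6²) = 43.3 Ω
∠Z = arctan(40.6/15.0) = 69.7°
I = V/|Z| = 143 mA
P = VI cos φ = 6.2 × 0.143 × cos(69.7°) = 308 mW

308 mW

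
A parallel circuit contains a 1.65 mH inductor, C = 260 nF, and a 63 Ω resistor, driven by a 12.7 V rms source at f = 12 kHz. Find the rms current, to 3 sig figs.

249 mA

ω = 2πf = 75400 rad/s
X_L = ωL = 124 Ω
X_C = 1/(ωC) = 51.0 Ω
Parallel: admittances add. Y = 1/R + 1/(jωL) + jωC
Y = (0.0159 + j0.0116) S
|Y| = 0.0196 S → |Z| = 1/|Y| = 50.9 Ω, ∠Z = −∠Y = -36.1°
I = V/|Z| = 12.7/50.9 = 249 mA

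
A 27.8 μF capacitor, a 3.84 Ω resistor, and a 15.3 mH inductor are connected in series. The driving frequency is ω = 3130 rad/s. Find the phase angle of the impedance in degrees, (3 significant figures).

X_L = ωL = 47.9 Ω
X_C = 1/(ωC) = 11.5 Ω
Net reactance X = X_L − X_C = 36.4 Ω
Z = 3.84 + j36.4 Ω
|Z| = √(3.84² + 36.4²) = 36.6 Ω
∠Z = arctan(36.4/3.84) = 84.0°

84.0°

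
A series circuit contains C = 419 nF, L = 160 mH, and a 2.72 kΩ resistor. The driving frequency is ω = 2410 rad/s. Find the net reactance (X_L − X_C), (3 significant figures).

-605 Ω

X_L = ωL = 386 Ω
X_C = 1/(ωC) = 990 Ω
X = 386 − 990 = -605 Ω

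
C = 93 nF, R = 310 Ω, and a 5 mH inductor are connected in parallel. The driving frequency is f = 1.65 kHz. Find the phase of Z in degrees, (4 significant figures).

ω = 2πf = 10370 rad/s
X_L = ωL = 51.84 Ω
X_C = 1/(ωC) = 1037 Ω
Parallel: admittances add. Y = 1/R + 1/(jωL) + jωC
Y = (0.003226 − j0.01833) S
|Y| = 0.01861 S → |Z| = 1/|Y| = 53.74 Ω, ∠Z = −∠Y = 80.02°

80.02°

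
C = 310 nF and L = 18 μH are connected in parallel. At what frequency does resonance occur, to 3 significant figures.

ω₀ = 1/√(LC) = 1/√(1.8e-05 × 3.1e-07) = 423300 rad/s
f₀ = ω₀/(2π) = 67.4 kHz

67.4 kHz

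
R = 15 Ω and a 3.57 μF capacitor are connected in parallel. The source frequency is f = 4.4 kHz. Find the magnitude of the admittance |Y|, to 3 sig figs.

ω = 2πf = 27650 rad/s
X_C = 1/(ωC) = 10.1 Ω
Parallel: admittances add. Y = 1/R + jωC
Y = (0.0667 + j0.0987) S
|Y| = 0.119 S → |Z| = 1/|Y| = 8.40 Ω, ∠Z = −∠Y = -56.0°

119 mS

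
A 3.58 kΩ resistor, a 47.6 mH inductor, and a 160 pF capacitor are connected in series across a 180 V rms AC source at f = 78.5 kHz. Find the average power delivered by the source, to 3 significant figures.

ω = 2πf = 493200 rad/s
X_L = ωL = 23500 Ω
X_C = 1/(ωC) = 12700 Ω
Net reactance X = X_L − X_C = 10800 Ω
Z = 3580 + j10800 Ω
|Z| = √(3580² + 10800²) = 11400 Ω
∠Z = arctan(10800/3580) = 71.7°
I = V/|Z| = 15.8 mA
P = VI cos φ = 180 × 0.0158 × cos(71.7°) = 895 mW

895 mW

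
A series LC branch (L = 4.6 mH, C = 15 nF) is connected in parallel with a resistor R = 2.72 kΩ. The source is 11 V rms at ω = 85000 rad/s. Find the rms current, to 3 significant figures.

28.3 mA

X_L = ωL = 391 Ω
X_C = 1/(ωC) = 784 Ω
Branch 1: Z₁ = R = 2720 Ω
Branch 2 (series LC): Z₂ = j(X_L − X_C) = −j393 Ω
Parallel: Z = Z₁Z₂/(Z₁+Z₂), |Z| = 389 Ω, ∠Z = -81.8°
I = V/|Z| = 11/389 = 28.3 mA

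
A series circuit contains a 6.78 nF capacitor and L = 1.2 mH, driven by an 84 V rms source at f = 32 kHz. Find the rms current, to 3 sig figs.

171 mA

ω = 2πf = 201100 rad/s
X_L = ωL = 241 Ω
X_C = 1/(ωC) = 734 Ω
Net reactance X = X_L − X_C = -492 Ω
Z = − j492 Ω
|Z| = √(0² + 492²) = 492 Ω
I = V/|Z| = 84/492 = 171 mA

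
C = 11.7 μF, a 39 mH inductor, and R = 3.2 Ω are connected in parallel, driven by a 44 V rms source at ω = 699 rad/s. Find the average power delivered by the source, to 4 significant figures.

X_L = ωL = 27.26 Ω
X_C = 1/(ωC) = 122.3 Ω
Parallel: admittances add. Y = 1/R + 1/(jωL) + jωC
Y = (0.3125 − j0.02850) S
|Y| = 0.3138 S → |Z| = 1/|Y| = 3.187 Ω, ∠Z = −∠Y = 5.212°
I = V/|Z| = 13.81 A
P = VI cos φ = 44 × 13.81 × cos(5.212°) = 605.0 W

605.0 W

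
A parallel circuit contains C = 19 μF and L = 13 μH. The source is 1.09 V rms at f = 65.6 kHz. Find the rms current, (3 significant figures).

ω = 2πf = 412200 rad/s
X_L = ωL = 5.36 Ω
X_C = 1/(ωC) = 0.128 Ω
Parallel: admittances add. Y = 1/(jωL) + jωC
Y = (0 + j7.64) S
|Y| = 7.64 S → |Z| = 1/|Y| = 0.131 Ω, ∠Z = −∠Y = -90.0°
I = V/|Z| = 1.09/0.131 = 8.33 A

8.33 A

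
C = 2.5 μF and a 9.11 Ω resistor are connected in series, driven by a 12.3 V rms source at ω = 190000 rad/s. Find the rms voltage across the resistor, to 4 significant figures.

11.98 V

X_C = 1/(ωC) = 2.105 Ω
Z = 9.110 − j2.105 Ω
|Z| = √(9.110² + 2.105²) = 9.350 Ω
I = V/|Z| = 1.315 A
V_R = I·|Z_R| = 1.315 × 9.110 = 11.98 V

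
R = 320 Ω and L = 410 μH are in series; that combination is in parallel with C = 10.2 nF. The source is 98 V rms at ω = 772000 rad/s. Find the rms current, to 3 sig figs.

X_L = ωL = 317 Ω
X_C = 1/(ωC) = 127 Ω
Branch 1 (R+jX_L): Z₁ = 320 + j317 Ω, |Z₁| = 450 Ω
Branch 2 (−jX_C): Z₂ = −j127 Ω
Parallel: Z = Z₁Z₂/(Z₁+Z₂), |Z| = 154 Ω, ∠Z = -76.0°
I = V/|Z| = 98/154 = 638 mA

638 mA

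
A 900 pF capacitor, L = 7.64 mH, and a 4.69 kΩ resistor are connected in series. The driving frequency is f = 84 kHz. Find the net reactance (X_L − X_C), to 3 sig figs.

1930 Ω

ω = 2πf = 527800 rad/s
X_L = ωL = 4030 Ω
X_C = 1/(ωC) = 2110 Ω
X = 4030 − 2110 = 1930 Ω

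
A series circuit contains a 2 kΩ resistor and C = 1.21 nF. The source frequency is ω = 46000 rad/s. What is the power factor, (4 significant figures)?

X_C = 1/(ωC) = 17970 Ω
Z = 2000 − j17970 Ω
|Z| = √(2000² + 17970²) = 18080 Ω
∠Z = arctan(-17970/2000) = -83.65°
cos φ = cos(-83.65°) = 0.1106

0.1106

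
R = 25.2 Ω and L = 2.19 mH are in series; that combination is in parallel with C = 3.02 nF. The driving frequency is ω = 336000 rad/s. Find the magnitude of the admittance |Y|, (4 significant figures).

345.8 μS

X_L = ωL = 735.8 Ω
X_C = 1/(ωC) = 985.5 Ω
Branch 1 (R+jX_L): Z₁ = 25.20 + j735.8 Ω, |Z₁| = 736.3 Ω
Branch 2 (−jX_C): Z₂ = −j985.5 Ω
Parallel: Z = Z₁Z₂/(Z₁+Z₂), |Z| = 2892 Ω, ∠Z = 82.27°
|Y| = 1/|Z| = 345.8 μS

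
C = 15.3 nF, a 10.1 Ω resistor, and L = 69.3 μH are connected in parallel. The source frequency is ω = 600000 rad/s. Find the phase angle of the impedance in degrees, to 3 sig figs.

8.54°

X_L = ωL = 41.6 Ω
X_C = 1/(ωC) = 109 Ω
Parallel: admittances add. Y = 1/R + 1/(jωL) + jωC
Y = (0.0990 − j0.0149) S
|Y| = 0.100 S → |Z| = 1/|Y| = 9.99 Ω, ∠Z = −∠Y = 8.54°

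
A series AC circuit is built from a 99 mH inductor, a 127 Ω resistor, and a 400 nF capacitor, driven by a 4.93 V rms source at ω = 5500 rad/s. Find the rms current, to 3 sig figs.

X_L = ωL = 544 Ω
X_C = 1/(ωC) = 455 Ω
Net reactance X = X_L − X_C = 90.0 Ω
Z = 127 + j90.0 Ω
|Z| = √(127² + 90.0²) = 156 Ω
I = V/|Z| = 4.93/156 = 31.7 mA

31.7 mA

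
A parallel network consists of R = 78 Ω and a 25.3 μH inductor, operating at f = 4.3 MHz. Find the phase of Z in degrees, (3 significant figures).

6.51°

ω = 2πf = 2.702e+07 rad/s
X_L = ωL = 684 Ω
Parallel: admittances add. Y = 1/R + 1/(jωL)
Y = (0.0128 − j0.00146) S
|Y| = 0.0129 S → |Z| = 1/|Y| = 77.5 Ω, ∠Z = −∠Y = 6.51°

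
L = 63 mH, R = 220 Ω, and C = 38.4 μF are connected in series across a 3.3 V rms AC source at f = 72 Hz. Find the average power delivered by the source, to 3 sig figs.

48.7 mW

ω = 2πf = 452.4 rad/s
X_L = ωL = 28.5 Ω
X_C = 1/(ωC) = 57.6 Ω
Net reactance X = X_L − X_C = -29.1 Ω
Z = 220 − j29.1 Ω
|Z| = √(220² + 29.1²) = 222 Ω
∠Z = arctan(-29.1/220) = -7.53°
I = V/|Z| = 14.9 mA
P = VI cos φ = 3.3 × 0.0149 × cos(-7.53°) = 48.7 mW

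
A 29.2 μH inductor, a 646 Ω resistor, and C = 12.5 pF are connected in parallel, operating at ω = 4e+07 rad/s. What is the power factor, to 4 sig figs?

X_L = ωL = 1168 Ω
X_C = 1/(ωC) = 2000 Ω
Parallel: admittances add. Y = 1/R + 1/(jωL) + jωC
Y = (0.001548 − j0.0003562) S
|Y| = 0.001588 S → |Z| = 1/|Y| = 629.6 Ω, ∠Z = −∠Y = 12.96°
cos φ = cos(12.96°) = 0.9745

0.9745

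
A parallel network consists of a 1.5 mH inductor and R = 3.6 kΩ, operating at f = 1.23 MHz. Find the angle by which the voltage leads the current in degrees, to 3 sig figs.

17.3°

ω = 2πf = 7.728e+06 rad/s
X_L = ωL = 11600 Ω
Parallel: admittances add. Y = 1/R + 1/(jωL)
Y = (0.000278 − j8.63e-05) S
|Y| = 0.000291 S → |Z| = 1/|Y| = 3440 Ω, ∠Z = −∠Y = 17.3°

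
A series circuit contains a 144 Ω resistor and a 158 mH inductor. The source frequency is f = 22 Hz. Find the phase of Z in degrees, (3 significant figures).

ω = 2πf = 138.2 rad/s
X_L = ωL = 21.8 Ω
Z = 144 + j21.8 Ω
|Z| = √(144² + 21.8²) = 146 Ω
∠Z = arctan(21.8/144) = 8.62°

8.62°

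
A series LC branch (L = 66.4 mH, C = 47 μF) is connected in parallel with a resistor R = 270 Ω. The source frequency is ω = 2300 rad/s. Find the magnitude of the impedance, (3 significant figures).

127 Ω

X_L = ωL = 153 Ω
X_C = 1/(ωC) = 9.25 Ω
Branch 1: Z₁ = R = 270 Ω
Branch 2 (series LC): Z₂ = j(X_L − X_C) = j143 Ω
Parallel: Z = Z₁Z₂/(Z₁+Z₂), |Z| = 127 Ω, ∠Z = 62.0°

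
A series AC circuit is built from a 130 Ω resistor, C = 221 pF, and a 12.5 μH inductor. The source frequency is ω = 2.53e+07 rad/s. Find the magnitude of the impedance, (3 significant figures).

X_L = ωL = 316 Ω
X_C = 1/(ωC) = 179 Ω
Net reactance X = X_L − X_C = 137 Ω
Z = 130 + j137 Ω
|Z| = √(130² + 137²) = 189 Ω

189 Ω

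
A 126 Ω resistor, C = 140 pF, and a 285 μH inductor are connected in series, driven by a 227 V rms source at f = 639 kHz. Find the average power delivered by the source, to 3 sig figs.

15.5 W

ω = 2πf = 4.015e+06 rad/s
X_L = ωL = 1140 Ω
X_C = 1/(ωC) = 1780 Ω
Net reactance X = X_L − X_C = -635 Ω
Z = 126 − j635 Ω
|Z| = √(126² + 635²) = 647 Ω
∠Z = arctan(-635/126) = -78.8°
I = V/|Z| = 351 mA
P = VI cos φ = 227 × 0.351 × cos(-78.8°) = 15.5 W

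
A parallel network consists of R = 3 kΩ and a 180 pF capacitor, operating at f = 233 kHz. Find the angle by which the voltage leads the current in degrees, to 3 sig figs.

ω = 2πf = 1.464e+06 rad/s
X_C = 1/(ωC) = 3790 Ω
Parallel: admittances add. Y = 1/R + jωC
Y = (0.000333 + j0.000264) S
|Y| = 0.000425 S → |Z| = 1/|Y| = 2350 Ω, ∠Z = −∠Y = -38.3°

-38.3°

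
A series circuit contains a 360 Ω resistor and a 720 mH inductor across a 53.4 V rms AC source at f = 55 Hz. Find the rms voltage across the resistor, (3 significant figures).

43.9 V

ω = 2πf = 345.6 rad/s
X_L = ωL = 249 Ω
Z = 360 + j249 Ω
|Z| = √(360² + 249²) = 438 Ω
I = V/|Z| = 122 mA
V_R = I·|Z_R| = 0.122 × 360 = 43.9 V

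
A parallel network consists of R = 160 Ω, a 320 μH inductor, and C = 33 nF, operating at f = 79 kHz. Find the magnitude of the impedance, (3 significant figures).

ω = 2πf = 496400 rad/s
X_L = ωL = 159 Ω
X_C = 1/(ωC) = 61.0 Ω
Parallel: admittances add. Y = 1/R + 1/(jωL) + jωC
Y = (0.00625 + j0.0101) S
|Y| = 0.0119 S → |Z| = 1/|Y| = 84.3 Ω, ∠Z = −∠Y = -58.2°

84.3 Ω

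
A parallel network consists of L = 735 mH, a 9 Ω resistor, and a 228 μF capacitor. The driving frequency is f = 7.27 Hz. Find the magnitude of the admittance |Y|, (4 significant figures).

112.8 mS

ω = 2πf = 45.68 rad/s
X_L = ωL = 33.57 Ω
X_C = 1/(ωC) = 96.02 Ω
Parallel: admittances add. Y = 1/R + 1/(jωL) + jωC
Y = (0.1111 − j0.01937) S
|Y| = 0.1128 S → |Z| = 1/|Y| = 8.866 Ω, ∠Z = −∠Y = 9.889°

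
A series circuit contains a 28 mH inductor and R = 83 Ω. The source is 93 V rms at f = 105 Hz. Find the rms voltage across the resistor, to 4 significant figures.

90.78 V

ω = 2πf = 659.7 rad/s
X_L = ωL = 18.47 Ω
Z = 83.00 + j18.47 Ω
|Z| = √(83.00² + 18.47²) = 85.03 Ω
I = V/|Z| = 1.094 A
V_R = I·|Z_R| = 1.094 × 83.00 = 90.78 V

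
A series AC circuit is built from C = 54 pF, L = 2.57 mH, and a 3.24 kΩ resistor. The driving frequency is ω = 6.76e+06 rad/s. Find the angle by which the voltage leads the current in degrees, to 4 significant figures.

X_L = ωL = 17370 Ω
X_C = 1/(ωC) = 2739 Ω
Net reactance X = X_L − X_C = 14630 Ω
Z = 3240 + j14630 Ω
|Z| = √(3240² + 14630²) = 14990 Ω
∠Z = arctan(14630/3240) = 77.52°

77.52°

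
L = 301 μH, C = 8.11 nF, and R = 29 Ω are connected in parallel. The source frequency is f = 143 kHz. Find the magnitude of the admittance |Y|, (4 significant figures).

ω = 2πf = 898500 rad/s
X_L = ωL = 270.4 Ω
X_C = 1/(ωC) = 137.2 Ω
Parallel: admittances add. Y = 1/R + 1/(jωL) + jωC
Y = (0.03448 + j0.003589) S
|Y| = 0.03467 S → |Z| = 1/|Y| = 28.84 Ω, ∠Z = −∠Y = -5.942°

34.67 mS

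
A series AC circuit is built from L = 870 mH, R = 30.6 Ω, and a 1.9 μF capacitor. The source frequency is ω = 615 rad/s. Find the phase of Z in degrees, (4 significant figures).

X_L = ωL = 535.0 Ω
X_C = 1/(ωC) = 855.8 Ω
Net reactance X = X_L − X_C = -320.7 Ω
Z = 30.60 − j320.7 Ω
|Z| = √(30.60² + 320.7²) = 322.2 Ω
∠Z = arctan(-320.7/30.60) = -84.55°

-84.55°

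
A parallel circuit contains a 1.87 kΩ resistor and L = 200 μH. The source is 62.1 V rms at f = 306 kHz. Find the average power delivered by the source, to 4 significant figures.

ω = 2πf = 1.923e+06 rad/s
X_L = ωL = 384.5 Ω
Parallel: admittances add. Y = 1/R + 1/(jωL)
Y = (0.0005348 − j0.002601) S
|Y| = 0.002655 S → |Z| = 1/|Y| = 376.7 Ω, ∠Z = −∠Y = 78.38°
I = V/|Z| = 164.9 mA
P = VI cos φ = 62.1 × 0.1649 × cos(78.38°) = 2.062 W

2.062 W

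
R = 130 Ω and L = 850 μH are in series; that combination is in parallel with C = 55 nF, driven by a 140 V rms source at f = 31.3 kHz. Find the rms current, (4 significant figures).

ω = 2πf = 196700 rad/s
X_L = ωL = 167.2 Ω
X_C = 1/(ωC) = 92.45 Ω
Branch 1 (R+jX_L): Z₁ = 130.0 + j167.2 Ω, |Z₁| = 211.8 Ω
Branch 2 (−jX_C): Z₂ = −j92.45 Ω
Parallel: Z = Z₁Z₂/(Z₁+Z₂), |Z| = 130.6 Ω, ∠Z = -67.76°
I = V/|Z| = 140/130.6 = 1.072 A

1.072 A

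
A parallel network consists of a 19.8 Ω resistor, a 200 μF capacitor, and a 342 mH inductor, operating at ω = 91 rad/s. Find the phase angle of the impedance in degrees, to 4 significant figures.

X_L = ωL = 31.12 Ω
X_C = 1/(ωC) = 54.95 Ω
Parallel: admittances add. Y = 1/R + 1/(jωL) + jωC
Y = (0.05051 − j0.01393) S
|Y| = 0.05239 S → |Z| = 1/|Y| = 19.09 Ω, ∠Z = −∠Y = 15.42°

15.42°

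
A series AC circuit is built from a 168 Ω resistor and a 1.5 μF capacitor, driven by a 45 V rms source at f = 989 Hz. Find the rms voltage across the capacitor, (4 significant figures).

24.22 V

ω = 2πf = 6214 rad/s
X_C = 1/(ωC) = 107.3 Ω
Z = 168.0 − j107.3 Ω
|Z| = √(168.0² + 107.3²) = 199.3 Ω
I = V/|Z| = 225.8 mA
V_C = I·|Z_C| = 0.2258 × 107.3 = 24.22 V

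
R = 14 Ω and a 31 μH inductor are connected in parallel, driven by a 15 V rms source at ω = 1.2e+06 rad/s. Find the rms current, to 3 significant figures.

1.14 A

X_L = ωL = 37.2 Ω
Parallel: admittances add. Y = 1/R + 1/(jωL)
Y = (0.0714 − j0.0269) S
|Y| = 0.0763 S → |Z| = 1/|Y| = 13.1 Ω, ∠Z = −∠Y = 20.6°
I = V/|Z| = 15/13.1 = 1.14 A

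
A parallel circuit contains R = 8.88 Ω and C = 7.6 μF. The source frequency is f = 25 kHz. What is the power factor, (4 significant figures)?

ω = 2πf = 157100 rad/s
X_C = 1/(ωC) = 0.8377 Ω
Parallel: admittances add. Y = 1/R + jωC
Y = (0.1126 + j1.194) S
|Y| = 1.199 S → |Z| = 1/|Y| = 0.8340 Ω, ∠Z = −∠Y = -84.61°
cos φ = cos(-84.61°) = 0.09391

0.09391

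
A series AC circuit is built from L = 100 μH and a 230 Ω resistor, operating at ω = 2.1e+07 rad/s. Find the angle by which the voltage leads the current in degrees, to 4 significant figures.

X_L = ωL = 2100 Ω
Z = 230.0 + j2100 Ω
|Z| = √(230.0² + 2100²) = 2113 Ω
∠Z = arctan(2100/230.0) = 83.75°

83.75°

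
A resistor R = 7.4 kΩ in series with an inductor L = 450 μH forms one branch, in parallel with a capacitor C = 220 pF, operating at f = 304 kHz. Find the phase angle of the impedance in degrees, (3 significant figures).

-71.8°

ω = 2πf = 1.91e+06 rad/s
X_L = ωL = 860 Ω
X_C = 1/(ωC) = 2380 Ω
Branch 1 (R+jX_L): Z₁ = 7400 + j860 Ω, |Z₁| = 7450 Ω
Branch 2 (−jX_C): Z₂ = −j2380 Ω
Parallel: Z = Z₁Z₂/(Z₁+Z₂), |Z| = 2350 Ω, ∠Z = -71.8°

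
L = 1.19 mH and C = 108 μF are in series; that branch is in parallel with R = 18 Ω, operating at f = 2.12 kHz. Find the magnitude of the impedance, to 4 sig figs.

11.59 Ω

ω = 2πf = 13320 rad/s
X_L = ωL = 15.85 Ω
X_C = 1/(ωC) = 0.6951 Ω
Branch 1: Z₁ = R = 18.00 Ω
Branch 2 (series LC): Z₂ = j(X_L − X_C) = j15.16 Ω
Parallel: Z = Z₁Z₂/(Z₁+Z₂), |Z| = 11.59 Ω, ∠Z = 49.90°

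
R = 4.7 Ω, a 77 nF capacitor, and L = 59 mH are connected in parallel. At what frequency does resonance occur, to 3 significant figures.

2.36 kHz

ω₀ = 1/√(LC) = 1/√(0.059 × 7.7e-08) = 14840 rad/s
f₀ = ω₀/(2π) = 2.36 kHz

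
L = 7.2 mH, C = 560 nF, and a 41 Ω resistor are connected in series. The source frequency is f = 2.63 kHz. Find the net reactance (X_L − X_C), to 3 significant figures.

10.9 Ω

ω = 2πf = 16520 rad/s
X_L = ωL = 119 Ω
X_C = 1/(ωC) = 108 Ω
X = 119 − 108 = 10.9 Ω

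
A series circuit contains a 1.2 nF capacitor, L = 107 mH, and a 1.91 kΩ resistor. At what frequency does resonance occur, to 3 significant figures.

14.0 kHz

ω₀ = 1/√(LC) = 1/√(0.107 × 1.2e-09) = 88250 rad/s
f₀ = ω₀/(2π) = 14.0 kHz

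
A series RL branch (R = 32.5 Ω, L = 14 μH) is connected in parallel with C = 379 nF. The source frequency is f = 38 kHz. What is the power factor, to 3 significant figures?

0.329

ω = 2πf = 238800 rad/s
X_L = ωL = 3.34 Ω
X_C = 1/(ωC) = 11.1 Ω
Branch 1 (R+jX_L): Z₁ = 32.5 + j3.34 Ω, |Z₁| = 32.7 Ω
Branch 2 (−jX_C): Z₂ = −j11.1 Ω
Parallel: Z = Z₁Z₂/(Z₁+Z₂), |Z| = 10.8 Ω, ∠Z = -70.8°
cos φ = cos(-70.8°) = 0.329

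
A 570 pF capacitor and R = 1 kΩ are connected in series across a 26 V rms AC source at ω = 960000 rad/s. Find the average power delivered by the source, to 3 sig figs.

156 mW

X_C = 1/(ωC) = 1830 Ω
Z = 1000 − j1830 Ω
|Z| = √(1000² + 1830²) = 2080 Ω
∠Z = arctan(-1830/1000) = -61.3°
I = V/|Z| = 12.5 mA
P = VI cos φ = 26 × 0.0125 × cos(-61.3°) = 156 mW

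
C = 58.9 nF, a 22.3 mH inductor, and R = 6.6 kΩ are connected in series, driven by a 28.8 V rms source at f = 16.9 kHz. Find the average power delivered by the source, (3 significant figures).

113 mW

ω = 2πf = 106200 rad/s
X_L = ωL = 2370 Ω
X_C = 1/(ωC) = 160 Ω
Net reactance X = X_L − X_C = 2210 Ω
Z = 6600 + j2210 Ω
|Z| = √(6600² + 2210²) = 6960 Ω
∠Z = arctan(2210/6600) = 18.5°
I = V/|Z| = 4.14 mA
P = VI cos φ = 28.8 × 0.00414 × cos(18.5°) = 113 mW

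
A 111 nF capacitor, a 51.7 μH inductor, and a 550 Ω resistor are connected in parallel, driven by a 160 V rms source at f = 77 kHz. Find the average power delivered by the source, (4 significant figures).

46.55 W

ω = 2πf = 483800 rad/s
X_L = ωL = 25.01 Ω
X_C = 1/(ωC) = 18.62 Ω
Parallel: admittances add. Y = 1/R + 1/(jωL) + jωC
Y = (0.001818 + j0.01372) S
|Y| = 0.01384 S → |Z| = 1/|Y| = 72.24 Ω, ∠Z = −∠Y = -82.45°
I = V/|Z| = 2.215 A
P = VI cos φ = 160 × 2.215 × cos(-82.45°) = 46.55 W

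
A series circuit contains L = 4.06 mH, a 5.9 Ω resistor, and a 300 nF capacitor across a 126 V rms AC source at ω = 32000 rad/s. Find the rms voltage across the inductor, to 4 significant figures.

X_L = ωL = 129.9 Ω
X_C = 1/(ωC) = 104.2 Ω
Net reactance X = X_L − X_C = 25.75 Ω
Z = 5.900 + j25.75 Ω
|Z| = √(5.900² + 25.75²) = 26.42 Ω
I = V/|Z| = 4.769 A
V_L = I·|Z_L| = 4.769 × 129.9 = 619.6 V

619.6 V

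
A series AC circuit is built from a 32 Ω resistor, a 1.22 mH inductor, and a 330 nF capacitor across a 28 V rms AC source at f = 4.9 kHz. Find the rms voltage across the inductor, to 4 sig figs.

ω = 2πf = 30790 rad/s
X_L = ωL = 37.56 Ω
X_C = 1/(ωC) = 98.43 Ω
Net reactance X = X_L − X_C = -60.87 Ω
Z = 32.00 − j60.87 Ω
|Z| = √(32.00² + 60.87²) = 68.76 Ω
I = V/|Z| = 407.2 mA
V_L = I·|Z_L| = 0.4072 × 37.56 = 15.29 V

15.29 V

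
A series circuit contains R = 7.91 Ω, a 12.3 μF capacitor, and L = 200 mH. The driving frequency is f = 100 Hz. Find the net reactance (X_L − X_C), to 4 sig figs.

-3.731 Ω

ω = 2πf = 628.3 rad/s
X_L = ωL = 125.7 Ω
X_C = 1/(ωC) = 129.4 Ω
X = 125.7 − 129.4 = -3.731 Ω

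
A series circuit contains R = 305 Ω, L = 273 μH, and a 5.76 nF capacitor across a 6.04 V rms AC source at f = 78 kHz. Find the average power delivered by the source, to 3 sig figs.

ω = 2πf = 490100 rad/s
X_L = ωL = 134 Ω
X_C = 1/(ωC) = 354 Ω
Net reactance X = X_L − X_C = -220 Ω
Z = 305 − j220 Ω
|Z| = √(305² + 220²) = 376 Ω
∠Z = arctan(-220/305) = -35.9°
I = V/|Z| = 16.0 mA
P = VI cos φ = 6.04 × 0.0160 × cos(-35.9°) = 78.6 mW

78.6 mW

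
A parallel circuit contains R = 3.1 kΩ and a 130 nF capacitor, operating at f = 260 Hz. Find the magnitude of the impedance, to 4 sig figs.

ω = 2πf = 1634 rad/s
X_C = 1/(ωC) = 4709 Ω
Parallel: admittances add. Y = 1/R + jωC
Y = (0.0003226 + j0.0002124) S
|Y| = 0.0003862 S → |Z| = 1/|Y| = 2589 Ω, ∠Z = −∠Y = -33.36°

2589 Ω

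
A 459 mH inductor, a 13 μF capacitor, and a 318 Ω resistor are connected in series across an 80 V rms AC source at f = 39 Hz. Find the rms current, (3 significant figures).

213 mA

ω = 2πf = 245.0 rad/s
X_L = ωL = 112 Ω
X_C = 1/(ωC) = 314 Ω
Net reactance X = X_L − X_C = -201 Ω
Z = 318 − j201 Ω
|Z| = √(318² + 201²) = 376 Ω
I = V/|Z| = 80/376 = 213 mA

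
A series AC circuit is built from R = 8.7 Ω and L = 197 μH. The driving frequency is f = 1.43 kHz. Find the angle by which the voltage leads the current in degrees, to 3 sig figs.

ω = 2πf = 8985 rad/s
X_L = ωL = 1.77 Ω
Z = 8.70 + j1.77 Ω
|Z| = √(8.70² + 1.77²) = 8.88 Ω
∠Z = arctan(1.77/8.70) = 11.5°

11.5°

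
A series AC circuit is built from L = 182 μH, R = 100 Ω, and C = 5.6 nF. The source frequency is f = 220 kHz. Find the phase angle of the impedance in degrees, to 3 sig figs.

50.8°

ω = 2πf = 1.382e+06 rad/s
X_L = ωL = 252 Ω
X_C = 1/(ωC) = 129 Ω
Net reactance X = X_L − X_C = 122 Ω
Z = 100 + j122 Ω
|Z| = √(100² + 122²) = 158 Ω
∠Z = arctan(122/100) = 50.8°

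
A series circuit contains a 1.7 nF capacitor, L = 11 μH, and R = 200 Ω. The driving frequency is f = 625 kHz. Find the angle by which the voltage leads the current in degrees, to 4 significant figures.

-28.06°

ω = 2πf = 3.927e+06 rad/s
X_L = ωL = 43.20 Ω
X_C = 1/(ωC) = 149.8 Ω
Net reactance X = X_L − X_C = -106.6 Ω
Z = 200.0 − j106.6 Ω
|Z| = √(200.0² + 106.6²) = 226.6 Ω
∠Z = arctan(-106.6/200.0) = -28.06°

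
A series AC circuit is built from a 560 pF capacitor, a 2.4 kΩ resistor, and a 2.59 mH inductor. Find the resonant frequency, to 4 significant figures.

ω₀ = 1/√(LC) = 1/√(0.00259 × 5.6e-10) = 830300 rad/s
f₀ = ω₀/(2π) = 132.2 kHz

132.2 kHz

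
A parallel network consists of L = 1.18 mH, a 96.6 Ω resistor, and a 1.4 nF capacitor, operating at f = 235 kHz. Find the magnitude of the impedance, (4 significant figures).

ω = 2πf = 1.477e+06 rad/s
X_L = ωL = 1742 Ω
X_C = 1/(ωC) = 483.8 Ω
Parallel: admittances add. Y = 1/R + 1/(jωL) + jωC
Y = (0.01035 + j0.001493) S
|Y| = 0.01046 S → |Z| = 1/|Y| = 95.61 Ω, ∠Z = −∠Y = -8.208°

95.61 Ω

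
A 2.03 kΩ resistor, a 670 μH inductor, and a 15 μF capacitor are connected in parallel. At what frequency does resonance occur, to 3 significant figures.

1.59 kHz

ω₀ = 1/√(LC) = 1/√(0.00067 × 1.5e-05) = 9975 rad/s
f₀ = ω₀/(2π) = 1.59 kHz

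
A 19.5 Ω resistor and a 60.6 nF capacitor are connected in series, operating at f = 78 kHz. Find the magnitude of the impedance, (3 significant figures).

38.9 Ω

ω = 2πf = 490100 rad/s
X_C = 1/(ωC) = 33.7 Ω
Z = 19.5 − j33.7 Ω
|Z| = √(19.5² + 33.7²) = 38.9 Ω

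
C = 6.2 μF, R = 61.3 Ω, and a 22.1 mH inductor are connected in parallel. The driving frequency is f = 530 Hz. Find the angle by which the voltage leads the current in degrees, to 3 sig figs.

ω = 2πf = 3330 rad/s
X_L = ωL = 73.6 Ω
X_C = 1/(ωC) = 48.4 Ω
Parallel: admittances add. Y = 1/R + 1/(jωL) + jωC
Y = (0.0163 + j0.00706) S
|Y| = 0.0178 S → |Z| = 1/|Y| = 56.3 Ω, ∠Z = −∠Y = -23.4°

-23.4°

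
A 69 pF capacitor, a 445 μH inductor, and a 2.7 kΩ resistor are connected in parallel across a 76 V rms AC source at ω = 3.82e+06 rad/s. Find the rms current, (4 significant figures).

X_L = ωL = 1700 Ω
X_C = 1/(ωC) = 3794 Ω
Parallel: admittances add. Y = 1/R + 1/(jωL) + jωC
Y = (0.0003704 − j0.0003247) S
|Y| = 0.0004925 S → |Z| = 1/|Y| = 2030 Ω, ∠Z = −∠Y = 41.24°
I = V/|Z| = 76/2030 = 37.43 mA

37.43 mA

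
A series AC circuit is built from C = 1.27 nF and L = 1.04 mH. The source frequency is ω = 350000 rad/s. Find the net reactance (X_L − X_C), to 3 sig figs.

X_L = ωL = 364 Ω
X_C = 1/(ωC) = 2250 Ω
X = 364 − 2250 = -1890 Ω

-1890 Ω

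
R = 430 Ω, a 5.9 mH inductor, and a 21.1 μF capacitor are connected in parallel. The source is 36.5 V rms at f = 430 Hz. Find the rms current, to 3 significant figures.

226 mA

ω = 2πf = 2702 rad/s
X_L = ωL = 15.9 Ω
X_C = 1/(ωC) = 17.5 Ω
Parallel: admittances add. Y = 1/R + 1/(jωL) + jωC
Y = (0.00233 − j0.00573) S
|Y| = 0.00618 S → |Z| = 1/|Y| = 162 Ω, ∠Z = −∠Y = 67.9°
I = V/|Z| = 36.5/162 = 226 mA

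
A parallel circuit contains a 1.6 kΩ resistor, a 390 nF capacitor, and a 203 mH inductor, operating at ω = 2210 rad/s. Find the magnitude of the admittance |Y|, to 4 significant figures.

X_L = ωL = 448.6 Ω
X_C = 1/(ωC) = 1160 Ω
Parallel: admittances add. Y = 1/R + 1/(jωL) + jωC
Y = (0.0006250 − j0.001367) S
|Y| = 0.001503 S → |Z| = 1/|Y| = 665.2 Ω, ∠Z = −∠Y = 65.43°

1.503 mS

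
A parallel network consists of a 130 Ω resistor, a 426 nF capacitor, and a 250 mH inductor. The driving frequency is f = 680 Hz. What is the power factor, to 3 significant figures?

0.993

ω = 2πf = 4273 rad/s
X_L = ωL = 1070 Ω
X_C = 1/(ωC) = 549 Ω
Parallel: admittances add. Y = 1/R + 1/(jωL) + jωC
Y = (0.00769 + j0.000884) S
|Y| = 0.00774 S → |Z| = 1/|Y| = 129 Ω, ∠Z = −∠Y = -6.55°
cos φ = cos(-6.55°) = 0.993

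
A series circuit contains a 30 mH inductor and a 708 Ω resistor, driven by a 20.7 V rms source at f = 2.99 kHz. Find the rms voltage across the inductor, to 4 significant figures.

12.89 V

ω = 2πf = 18790 rad/s
X_L = ωL = 563.6 Ω
Z = 708.0 + j563.6 Ω
|Z| = √(708.0² + 563.6²) = 904.9 Ω
I = V/|Z| = 22.87 mA
V_L = I·|Z_L| = 0.02287 × 563.6 = 12.89 V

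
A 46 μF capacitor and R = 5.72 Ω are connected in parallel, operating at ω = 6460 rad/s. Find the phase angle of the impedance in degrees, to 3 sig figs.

X_C = 1/(ωC) = 3.37 Ω
Parallel: admittances add. Y = 1/R + jωC
Y = (0.175 + j0.297) S
|Y| = 0.345 S → |Z| = 1/|Y| = 2.90 Ω, ∠Z = −∠Y = -59.5°

-59.5°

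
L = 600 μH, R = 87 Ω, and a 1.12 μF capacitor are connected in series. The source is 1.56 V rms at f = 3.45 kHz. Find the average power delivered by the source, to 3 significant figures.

ω = 2πf = 21680 rad/s
X_L = ωL = 13.0 Ω
X_C = 1/(ωC) = 41.2 Ω
Net reactance X = X_L − X_C = -28.2 Ω
Z = 87.0 − j28.2 Ω
|Z| = √(87.0² + 28.2²) = 91.5 Ω
∠Z = arctan(-28.2/87.0) = -17.9°
I = V/|Z| = 17.1 mA
P = VI cos φ = 1.56 × 0.0171 × cos(-17.9°) = 25.3 mW

25.3 mW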